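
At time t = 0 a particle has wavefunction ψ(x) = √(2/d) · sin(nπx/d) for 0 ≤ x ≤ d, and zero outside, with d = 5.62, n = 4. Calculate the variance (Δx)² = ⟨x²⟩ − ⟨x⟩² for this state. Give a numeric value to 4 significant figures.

Compute ⟨x⟩ and ⟨x²⟩ separately, then (Δx)² = ⟨x²⟩ − ⟨x⟩².
With sin²θ = (1 − cos2θ)/2 on 0 ≤ x ≤ d: ∫sin²(nπx/d) dx = d/2, ∫x·sin²(nπx/d) dx = d²/4, ∫x²·sin²(nπx/d) dx = d³·(1/6 − 1/(4n²π²)); higher powers xᵏ the same way, integrating xᵏ·cos(2nπx/d) by parts.
⟨x⟩ = 2.8100 and ⟨x²⟩ = 10.428.
(Δx)² = 10.428 − (2.8100)² = 2.5320.

2.532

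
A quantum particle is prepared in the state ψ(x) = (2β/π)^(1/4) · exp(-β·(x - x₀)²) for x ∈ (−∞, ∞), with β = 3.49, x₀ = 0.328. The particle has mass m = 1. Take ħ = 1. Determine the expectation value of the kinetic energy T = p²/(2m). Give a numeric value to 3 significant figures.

1.75

T = −(ħ²/2m) d²/dx², so ⟨T⟩ = −(ħ²/2m) ∫ ψ*·ψ'' dx; with m = 1.
Gaussian moments (u = x − x₀): ∫u^(2j)·e^(−2βu²) du = (2j−1)!!/(4β)^j · √(π/(2β)), odd powers integrate to 0; here √(π/(2β)) = 0.67088. Derivatives: d/dx e^(−βu²) = −2βu·e^(−βu²), d²/dx² e^(−βu²) = (4β²u² − 2β)·e^(−βu²).
⟨T⟩ = 1.7450.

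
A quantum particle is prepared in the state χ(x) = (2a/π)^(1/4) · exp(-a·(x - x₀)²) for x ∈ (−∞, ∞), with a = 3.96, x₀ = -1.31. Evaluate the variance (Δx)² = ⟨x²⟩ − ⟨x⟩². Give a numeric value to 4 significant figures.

Compute ⟨x⟩ and ⟨x²⟩ separately, then (Δx)² = ⟨x²⟩ − ⟨x⟩².
Gaussian moments (u = x − x₀): ∫u^(2j)·e^(−2au²) du = (2j−1)!!/(4a)^j · √(π/(2a)), odd powers integrate to 0; here √(π/(2a)) = 0.62981.
⟨x⟩ = -1.3100 and ⟨x²⟩ = 1.7792.
(Δx)² = 1.7792 − (-1.3100)² = 0.063131.

0.06313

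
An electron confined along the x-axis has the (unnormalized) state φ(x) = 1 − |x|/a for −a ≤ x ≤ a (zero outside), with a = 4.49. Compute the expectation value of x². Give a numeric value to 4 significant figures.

2.016

⟨x²⟩ = ∫ x²·|φ|² dx / ∫|φ|² dx (integrals over the domain).
φ is even, so ∫ over [−a, a] = 2∫₀ᵃ with φ = 1 − x/a there: ∫₀ᵃ (1 − x/a)² dx = a/3, ∫₀ᵃ x²(1 − x/a)² dx = a³/30, ∫₀ᵃ x⁴(1 − x/a)² dx = a⁵/105.
State is unnormalized: ∫|φ|² dx = 2.9933, and ∫φ*·x²·φ dx = 6.0346, so ⟨x²⟩ = 6.0346 / 2.9933.
⟨x²⟩ = 2.0160.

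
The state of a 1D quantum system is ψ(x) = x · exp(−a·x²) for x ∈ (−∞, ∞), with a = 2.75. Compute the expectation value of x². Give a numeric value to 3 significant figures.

⟨x²⟩ = ∫ x²·|ψ|² dx / ∫|ψ|² dx (integrals over the domain).
Expand each integrand as polynomial × e^(−2ax²) and use ∫x^(2j)·e^(−2ax²) dx = (2j−1)!!/(4a)^j · √(π/(2a)), odd powers → 0; here √(π/(2a)) = 0.75578.
State is unnormalized: ∫|ψ|² dx = 0.068707, and ∫ψ*·x²·ψ dx = 0.018738, so ⟨x²⟩ = 0.018738 / 0.068707.
⟨x²⟩ = 0.27273.

0.273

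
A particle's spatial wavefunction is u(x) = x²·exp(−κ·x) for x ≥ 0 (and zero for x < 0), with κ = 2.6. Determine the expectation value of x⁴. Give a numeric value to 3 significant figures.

2.30

⟨x⁴⟩ = ∫ x⁴·|u|² dx / ∫|u|² dx (integrals over the domain).
Every integrand reduces to terms xʲ·e^(−2κx) on [0, ∞); use ∫₀^∞ xʲ·e^(−2κx) dx = j!/(2κ)^(j+1).
State is unnormalized: ∫|u|² dx = 0.0063124, and ∫u*·x⁴·u dx = 0.014504, so ⟨x⁴⟩ = 0.014504 / 0.0063124.
⟨x⁴⟩ = 2.2977.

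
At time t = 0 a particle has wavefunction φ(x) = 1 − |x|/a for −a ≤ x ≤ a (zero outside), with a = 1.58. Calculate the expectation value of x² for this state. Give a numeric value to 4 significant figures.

0.2496

⟨x²⟩ = ∫ x²·|φ|² dx / ∫|φ|² dx (integrals over the domain).
φ is even, so ∫ over [−a, a] = 2∫₀ᵃ with φ = 1 − x/a there: ∫₀ᵃ (1 − x/a)² dx = a/3, ∫₀ᵃ x²(1 − x/a)² dx = a³/30, ∫₀ᵃ x⁴(1 − x/a)² dx = a⁵/105.
State is unnormalized: ∫|φ|² dx = 1.0533, and ∫φ*·x²·φ dx = 0.26295, so ⟨x²⟩ = 0.26295 / 1.0533.
⟨x²⟩ = 0.24964.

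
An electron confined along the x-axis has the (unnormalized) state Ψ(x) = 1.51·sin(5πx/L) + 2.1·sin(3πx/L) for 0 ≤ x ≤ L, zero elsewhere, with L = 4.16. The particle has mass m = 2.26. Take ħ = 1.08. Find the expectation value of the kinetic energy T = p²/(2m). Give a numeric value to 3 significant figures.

T = −(ħ²/2m) d²/dx², so ⟨T⟩ = −(ħ²/2m) ∫ Ψ*·Ψ'' dx / ∫|Ψ|² dx; with m = 2.26.
d²/dx² sin(jπx/L) = −(jπ/L)²·sin(jπx/L); on 0 ≤ x ≤ L, ∫sin²(jπx/L) dx = L/2 and ∫sin(jπx/L)·sin(lπx/L) dx = 0 for j ≠ l, so only diagonal terms survive in ∫|Ψ|² and ∫Ψ·Ψ″; ∫Ψ·Ψ′ dx = [Ψ²/2] between the walls = 0.
State is unnormalized: ∫|Ψ|² dx = 13.915, and ∫Ψ*·(−ħ²/2m · Ψ'') dx = 29.599, so ⟨T⟩ = 29.599 / 13.915.
⟨T⟩ = 2.1271.

2.13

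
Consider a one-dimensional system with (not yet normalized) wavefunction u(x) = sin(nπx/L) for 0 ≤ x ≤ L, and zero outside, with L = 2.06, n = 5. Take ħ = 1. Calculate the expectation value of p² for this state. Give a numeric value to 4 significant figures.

p² u = −ħ² d²u/dx²; ⟨p²⟩ = −ħ² ∫ u*·u'' dx / ∫|u|² dx.
d/dx sin(nπx/L) = (nπ/L)·cos(nπx/L) and d²/dx² sin(nπx/L) = −(nπ/L)²·sin(nπx/L); on 0 ≤ x ≤ L, ∫sin²(nπx/L) dx = L/2 and ∫sin(nπx/L)·cos(nπx/L) dx = 0.
State is unnormalized: ∫|u|² dx = 1.0300, and ∫u*·(−ħ² u'') dx = 59.888, so ⟨p²⟩ = 59.888 / 1.0300.
⟨p²⟩ = 58.144.

58.14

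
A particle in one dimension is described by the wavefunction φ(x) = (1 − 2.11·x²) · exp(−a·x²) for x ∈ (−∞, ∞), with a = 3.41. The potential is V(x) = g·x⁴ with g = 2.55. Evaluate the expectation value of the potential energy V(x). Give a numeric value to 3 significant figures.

0.0157

⟨V⟩ = ∫ V(x)·|φ|² dx / ∫|φ|² dx.
Expand each integrand as polynomial × e^(−2ax²) and use ∫x^(2j)·e^(−2ax²) dx = (2j−1)!!/(4a)^j · √(π/(2a)), odd powers → 0; here √(π/(2a)) = 0.67871.
State is unnormalized: ∫|φ|² dx = 0.51745, and ∫φ*·V(x)·φ dx = 0.0081103, so ⟨V⟩ = 0.0081103 / 0.51745.
⟨V⟩ = 0.015674.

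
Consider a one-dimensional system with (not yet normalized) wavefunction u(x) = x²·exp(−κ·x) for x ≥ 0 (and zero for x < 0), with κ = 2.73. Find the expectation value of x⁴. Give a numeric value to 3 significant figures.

⟨x⁴⟩ = ∫ x⁴·|u|² dx / ∫|u|² dx (integrals over the domain).
Every integrand reduces to terms xʲ·e^(−2κx) on [0, ∞); use ∫₀^∞ xʲ·e^(−2κx) dx = j!/(2κ)^(j+1).
State is unnormalized: ∫|u|² dx = 0.0049459, and ∫u*·x⁴·u dx = 0.0093495, so ⟨x⁴⟩ = 0.0093495 / 0.0049459.
⟨x⁴⟩ = 1.8903.

1.89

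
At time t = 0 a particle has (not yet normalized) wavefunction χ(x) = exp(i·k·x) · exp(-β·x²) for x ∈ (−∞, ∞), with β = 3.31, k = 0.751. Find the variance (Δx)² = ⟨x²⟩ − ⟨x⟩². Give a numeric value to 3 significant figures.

0.0755

Compute ⟨x⟩ and ⟨x²⟩ separately, then (Δx)² = ⟨x²⟩ − ⟨x⟩².
Gaussian moments: ∫x^(2j)·e^(−2βx²) dx = (2j−1)!!/(4β)^j · √(π/(2β)), odd powers integrate to 0; here √(π/(2β)) = 0.68888.
Normalization: ∫|χ|² dx = 0.68888.
⟨x⟩ = 0.0000 and ⟨x²⟩ = 0.075529.
(Δx)² = 0.075529 − (0.0000)² = 0.075529.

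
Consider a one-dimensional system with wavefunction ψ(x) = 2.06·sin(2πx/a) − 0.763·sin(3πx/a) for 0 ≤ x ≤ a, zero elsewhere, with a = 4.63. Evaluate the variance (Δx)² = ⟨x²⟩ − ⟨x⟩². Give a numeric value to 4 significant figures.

1.189

Compute ⟨x⟩ and ⟨x²⟩ separately, then (Δx)² = ⟨x²⟩ − ⟨x⟩².
On 0 ≤ x ≤ a (j ≠ l): ∫sin²(jπx/a) dx = a/2, ∫sin(jπx/a)·sin(lπx/a) dx = 0; diagonal moments ∫x·sin²(jπx/a) dx = a²/4, ∫x²·sin²(jπx/a) dx = a³·(1/6 − 1/(4j²π²)); cross terms ∫x·sin(jπx/a)·sin(lπx/a) dx = 0 for j + l even and −4jla²/(π²(j² − l²)²) for j + l odd, ∫x²·sin(jπx/a)·sin(lπx/a) dx = (−1)^(j+l)·4jla³/(π²(j² − l²)²); higher powers the same way via product-to-sum and parts.
Normalization: ∫|ψ|² dx = 11.172.
⟨x⟩ = 2.9017 and ⟨x²⟩ = 9.6089.
(Δx)² = 9.6089 − (2.9017)² = 1.1889.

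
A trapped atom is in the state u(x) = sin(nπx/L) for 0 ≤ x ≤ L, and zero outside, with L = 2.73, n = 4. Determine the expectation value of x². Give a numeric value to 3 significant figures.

2.46

⟨x²⟩ = ∫ x²·|u|² dx / ∫|u|² dx (integrals over the domain).
With sin²θ = (1 − cos2θ)/2 on 0 ≤ x ≤ L: ∫sin²(nπx/L) dx = L/2, ∫x·sin²(nπx/L) dx = L²/4, ∫x²·sin²(nπx/L) dx = L³·(1/6 − 1/(4n²π²)); higher powers xᵏ the same way, integrating xᵏ·cos(2nπx/L) by parts.
State is unnormalized: ∫|u|² dx = 1.3650, and ∫u*·x²·u dx = 3.3589, so ⟨x²⟩ = 3.3589 / 1.3650.
⟨x²⟩ = 2.4607.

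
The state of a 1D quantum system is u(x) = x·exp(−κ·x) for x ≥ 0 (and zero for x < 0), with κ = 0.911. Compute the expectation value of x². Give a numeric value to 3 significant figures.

3.61

⟨x²⟩ = ∫ x²·|u|² dx / ∫|u|² dx (integrals over the domain).
Every integrand reduces to terms xʲ·e^(−2κx) on [0, ∞); use ∫₀^∞ xʲ·e^(−2κx) dx = j!/(2κ)^(j+1).
State is unnormalized: ∫|u|² dx = 0.33066, and ∫u*·x²·u dx = 1.1953, so ⟨x²⟩ = 1.1953 / 0.33066.
⟨x²⟩ = 3.6148.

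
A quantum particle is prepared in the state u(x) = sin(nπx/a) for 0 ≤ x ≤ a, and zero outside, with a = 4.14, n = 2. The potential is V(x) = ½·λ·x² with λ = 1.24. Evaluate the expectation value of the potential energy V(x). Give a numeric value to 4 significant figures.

3.408

⟨V⟩ = ∫ V(x)·|u|² dx / ∫|u|² dx.
With sin²θ = (1 − cos2θ)/2 on 0 ≤ x ≤ a: ∫sin²(nπx/a) dx = a/2, ∫x·sin²(nπx/a) dx = a²/4, ∫x²·sin²(nπx/a) dx = a³·(1/6 − 1/(4n²π²)); higher powers xᵏ the same way, integrating xᵏ·cos(2nπx/a) by parts.
State is unnormalized: ∫|u|² dx = 2.0700, and ∫u*·V(x)·u dx = 7.0537, so ⟨V⟩ = 7.0537 / 2.0700.
⟨V⟩ = 3.4076.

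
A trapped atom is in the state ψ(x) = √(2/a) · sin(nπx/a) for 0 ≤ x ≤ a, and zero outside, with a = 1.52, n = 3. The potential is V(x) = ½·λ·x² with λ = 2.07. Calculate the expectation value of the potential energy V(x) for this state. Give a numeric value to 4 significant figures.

⟨V⟩ = ∫ V(x)·|ψ|² dx.
With sin²θ = (1 − cos2θ)/2 on 0 ≤ x ≤ a: ∫sin²(nπx/a) dx = a/2, ∫x·sin²(nπx/a) dx = a²/4, ∫x²·sin²(nπx/a) dx = a³·(1/6 − 1/(4n²π²)); higher powers xᵏ the same way, integrating xᵏ·cos(2nπx/a) by parts.
⟨V⟩ = 0.78363.

0.7836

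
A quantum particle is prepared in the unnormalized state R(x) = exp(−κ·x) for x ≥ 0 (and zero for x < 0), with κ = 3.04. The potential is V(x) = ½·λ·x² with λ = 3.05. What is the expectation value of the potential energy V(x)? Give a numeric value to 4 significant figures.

⟨V⟩ = ∫ V(x)·|R|² dx / ∫|R|² dx.
Every integrand reduces to terms xʲ·e^(−2κx) on [0, ∞); use ∫₀^∞ xʲ·e^(−2κx) dx = j!/(2κ)^(j+1).
State is unnormalized: ∫|R|² dx = 0.16447, and ∫R*·V(x)·R dx = 0.013570, so ⟨V⟩ = 0.013570 / 0.16447.
⟨V⟩ = 0.082507.

0.08251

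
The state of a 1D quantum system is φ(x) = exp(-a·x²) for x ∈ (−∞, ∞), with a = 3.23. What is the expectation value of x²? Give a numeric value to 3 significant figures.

0.0774

⟨x²⟩ = ∫ x²·|φ|² dx / ∫|φ|² dx (integrals over the domain).
Gaussian moments: ∫x^(2j)·e^(−2ax²) dx = (2j−1)!!/(4a)^j · √(π/(2a)), odd powers integrate to 0; here √(π/(2a)) = 0.69736.
State is unnormalized: ∫|φ|² dx = 0.69736, and ∫φ*·x²·φ dx = 0.053975, so ⟨x²⟩ = 0.053975 / 0.69736.
⟨x²⟩ = 0.077399.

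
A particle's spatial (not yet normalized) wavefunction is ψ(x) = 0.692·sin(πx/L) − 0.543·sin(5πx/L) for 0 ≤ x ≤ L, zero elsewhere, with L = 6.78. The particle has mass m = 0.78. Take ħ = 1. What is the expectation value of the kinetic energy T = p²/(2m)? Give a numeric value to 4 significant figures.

1.396

T = −(ħ²/2m) d²/dx², so ⟨T⟩ = −(ħ²/2m) ∫ ψ*·ψ'' dx / ∫|ψ|² dx; with m = 0.78.
d²/dx² sin(jπx/L) = −(jπ/L)²·sin(jπx/L); on 0 ≤ x ≤ L, ∫sin²(jπx/L) dx = L/2 and ∫sin(jπx/L)·sin(lπx/L) dx = 0 for j ≠ l, so only diagonal terms survive in ∫|ψ|² and ∫ψ·ψ″; ∫ψ·ψ′ dx = [ψ²/2] between the walls = 0.
State is unnormalized: ∫|ψ|² dx = 2.6229, and ∫ψ*·(−ħ²/2m · ψ'') dx = 3.6626, so ⟨T⟩ = 3.6626 / 2.6229.
⟨T⟩ = 1.3964.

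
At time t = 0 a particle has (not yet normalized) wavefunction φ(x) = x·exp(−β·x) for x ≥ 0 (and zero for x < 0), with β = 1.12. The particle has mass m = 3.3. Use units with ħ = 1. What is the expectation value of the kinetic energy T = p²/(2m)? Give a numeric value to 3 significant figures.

0.190

T = −(ħ²/2m) d²/dx², so ⟨T⟩ = −(ħ²/2m) ∫ φ*·φ'' dx / ∫|φ|² dx; with m = 3.3.
Differentiate x·exp(−β·x) with the product rule; every integrand then reduces to terms xʲ·e^(−2βx) on [0, ∞), with ∫₀^∞ xʲ·e^(−2βx) dx = j!/(2β)^(j+1).
State is unnormalized: ∫|φ|² dx = 0.17795, and ∫φ*·(−ħ²/2m · φ'') dx = 0.033820, so ⟨T⟩ = 0.033820 / 0.17795.
⟨T⟩ = 0.19006.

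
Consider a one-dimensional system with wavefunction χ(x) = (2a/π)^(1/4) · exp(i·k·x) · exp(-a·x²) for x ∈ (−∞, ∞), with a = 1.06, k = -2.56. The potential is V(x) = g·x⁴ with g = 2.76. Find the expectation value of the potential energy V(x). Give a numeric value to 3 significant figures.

⟨V⟩ = ∫ V(x)·|χ|² dx.
Gaussian moments: ∫x^(2j)·e^(−2ax²) dx = (2j−1)!!/(4a)^j · √(π/(2a)), odd powers integrate to 0; here √(π/(2a)) = 1.2173.
⟨V⟩ = 0.46057.

0.461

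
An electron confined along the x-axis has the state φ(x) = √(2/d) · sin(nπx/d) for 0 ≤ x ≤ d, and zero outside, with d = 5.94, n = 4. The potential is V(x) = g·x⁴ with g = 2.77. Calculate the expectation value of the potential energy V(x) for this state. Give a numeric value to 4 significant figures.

668.1

⟨V⟩ = ∫ V(x)·|φ|² dx.
With sin²θ = (1 − cos2θ)/2 on 0 ≤ x ≤ d: ∫sin²(nπx/d) dx = d/2, ∫x·sin²(nπx/d) dx = d²/4, ∫x²·sin²(nπx/d) dx = d³·(1/6 − 1/(4n²π²)); higher powers xᵏ the same way, integrating xᵏ·cos(2nπx/d) by parts.
⟨V⟩ = 668.06.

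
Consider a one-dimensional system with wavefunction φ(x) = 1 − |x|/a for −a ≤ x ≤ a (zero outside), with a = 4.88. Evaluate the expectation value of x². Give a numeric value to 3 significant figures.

2.38

⟨x²⟩ = ∫ x²·|φ|² dx / ∫|φ|² dx (integrals over the domain).
φ is even, so ∫ over [−a, a] = 2∫₀ᵃ with φ = 1 − x/a there: ∫₀ᵃ (1 − x/a)² dx = a/3, ∫₀ᵃ x²(1 − x/a)² dx = a³/30, ∫₀ᵃ x⁴(1 − x/a)² dx = a⁵/105.
State is unnormalized: ∫|φ|² dx = 3.2533, and ∫φ*·x²·φ dx = 7.7476, so ⟨x²⟩ = 7.7476 / 3.2533.
⟨x²⟩ = 2.3814.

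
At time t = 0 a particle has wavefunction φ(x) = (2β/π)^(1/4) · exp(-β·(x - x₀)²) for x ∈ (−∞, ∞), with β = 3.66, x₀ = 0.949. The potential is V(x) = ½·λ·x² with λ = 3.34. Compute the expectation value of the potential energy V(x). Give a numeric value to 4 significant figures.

1.618

⟨V⟩ = ∫ V(x)·|φ|² dx.
Gaussian moments (u = x − x₀): ∫u^(2j)·e^(−2βu²) du = (2j−1)!!/(4β)^j · √(π/(2β)), odd powers integrate to 0; here √(π/(2β)) = 0.65512.
⟨V⟩ = 1.6181.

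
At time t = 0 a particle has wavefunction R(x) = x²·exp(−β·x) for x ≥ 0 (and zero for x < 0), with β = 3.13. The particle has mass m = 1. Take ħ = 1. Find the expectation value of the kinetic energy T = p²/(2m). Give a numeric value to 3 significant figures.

1.63

T = −(ħ²/2m) d²/dx², so ⟨T⟩ = −(ħ²/2m) ∫ R*·R'' dx / ∫|R|² dx; with m = 1.
Differentiate x²·exp(−β·x) with the product rule; every integrand then reduces to terms xʲ·e^(−2βx) on [0, ∞), with ∫₀^∞ xʲ·e^(−2βx) dx = j!/(2β)^(j+1).
State is unnormalized: ∫|R|² dx = 0.0024965, and ∫R*·(−ħ²/2m · R'') dx = 0.0040764, so ⟨T⟩ = 0.0040764 / 0.0024965.
⟨T⟩ = 1.6328.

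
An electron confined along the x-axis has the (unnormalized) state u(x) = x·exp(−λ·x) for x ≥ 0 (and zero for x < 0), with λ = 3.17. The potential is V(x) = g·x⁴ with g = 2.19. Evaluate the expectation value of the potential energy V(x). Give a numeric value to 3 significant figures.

⟨V⟩ = ∫ V(x)·|u|² dx / ∫|u|² dx.
Every integrand reduces to terms xʲ·e^(−2λx) on [0, ∞); use ∫₀^∞ xʲ·e^(−2λx) dx = j!/(2λ)^(j+1).
State is unnormalized: ∫|u|² dx = 0.0078481, and ∫u*·V(x)·u dx = 0.0038296, so ⟨V⟩ = 0.0038296 / 0.0078481.
⟨V⟩ = 0.48797.

0.488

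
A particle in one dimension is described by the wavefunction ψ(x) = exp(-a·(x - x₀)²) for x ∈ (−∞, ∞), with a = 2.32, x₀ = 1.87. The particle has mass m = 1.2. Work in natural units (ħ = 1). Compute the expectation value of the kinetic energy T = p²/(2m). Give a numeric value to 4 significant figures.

0.9667

T = −(ħ²/2m) d²/dx², so ⟨T⟩ = −(ħ²/2m) ∫ ψ*·ψ'' dx / ∫|ψ|² dx; with m = 1.2.
Gaussian moments (u = x − x₀): ∫u^(2j)·e^(−2au²) du = (2j−1)!!/(4a)^j · √(π/(2a)), odd powers integrate to 0; here √(π/(2a)) = 0.82284. Derivatives: d/dx e^(−au²) = −2au·e^(−au²), d²/dx² e^(−au²) = (4a²u² − 2a)·e^(−au²).
State is unnormalized: ∫|ψ|² dx = 0.82284, and ∫ψ*·(−ħ²/2m · ψ'') dx = 0.79541, so ⟨T⟩ = 0.79541 / 0.82284.
⟨T⟩ = 0.96667.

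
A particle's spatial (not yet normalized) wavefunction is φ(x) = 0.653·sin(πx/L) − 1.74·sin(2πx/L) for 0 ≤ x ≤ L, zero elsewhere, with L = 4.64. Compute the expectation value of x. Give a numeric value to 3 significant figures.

2.87

⟨x⟩ = ∫ x·|φ|² dx / ∫|φ|² dx (integrals over the domain).
On 0 ≤ x ≤ L (j ≠ l): ∫sin²(jπx/L) dx = L/2, ∫sin(jπx/L)·sin(lπx/L) dx = 0; diagonal moments ∫x·sin²(jπx/L) dx = L²/4, ∫x²·sin²(jπx/L) dx = L³·(1/6 − 1/(4j²π²)); cross terms ∫x·sin(jπx/L)·sin(lπx/L) dx = 0 for j + l even and −4jlL²/(π²(j² − l²)²) for j + l odd, ∫x²·sin(jπx/L)·sin(lπx/L) dx = (−1)^(j+l)·4jlL³/(π²(j² − l²)²); higher powers the same way via product-to-sum and parts.
State is unnormalized: ∫|φ|² dx = 8.0133, and ∫φ*·x·φ dx = 22.997, so ⟨x⟩ = 22.997 / 8.0133.
⟨x⟩ = 2.8699.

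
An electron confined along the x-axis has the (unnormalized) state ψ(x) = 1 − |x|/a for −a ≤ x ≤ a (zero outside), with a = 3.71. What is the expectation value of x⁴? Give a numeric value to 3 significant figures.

⟨x⁴⟩ = ∫ x⁴·|ψ|² dx / ∫|ψ|² dx (integrals over the domain).
ψ is even, so ∫ over [−a, a] = 2∫₀ᵃ with ψ = 1 − x/a there: ∫₀ᵃ (1 − x/a)² dx = a/3, ∫₀ᵃ x²(1 − x/a)² dx = a³/30, ∫₀ᵃ x⁴(1 − x/a)² dx = a⁵/105.
State is unnormalized: ∫|ψ|² dx = 2.4733, and ∫ψ*·x⁴·ψ dx = 13.388, so ⟨x⁴⟩ = 13.388 / 2.4733.
⟨x⁴⟩ = 5.4129.

5.41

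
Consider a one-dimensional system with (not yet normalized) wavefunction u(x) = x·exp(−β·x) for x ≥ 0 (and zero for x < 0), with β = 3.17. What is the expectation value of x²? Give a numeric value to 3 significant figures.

⟨x²⟩ = ∫ x²·|u|² dx / ∫|u|² dx (integrals over the domain).
Every integrand reduces to terms xʲ·e^(−2βx) on [0, ∞); use ∫₀^∞ xʲ·e^(−2βx) dx = j!/(2β)^(j+1).
State is unnormalized: ∫|u|² dx = 0.0078481, and ∫u*·x²·u dx = 0.0023430, so ⟨x²⟩ = 0.0023430 / 0.0078481.
⟨x²⟩ = 0.29854.

0.299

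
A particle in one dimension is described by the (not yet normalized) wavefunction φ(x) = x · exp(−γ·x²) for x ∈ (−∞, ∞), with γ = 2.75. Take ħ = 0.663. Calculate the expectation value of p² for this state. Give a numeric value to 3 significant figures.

3.63

p² φ = −ħ² d²φ/dx²; ⟨p²⟩ = −ħ² ∫ φ*·φ'' dx / ∫|φ|² dx.
Expand each integrand as polynomial × e^(−2γx²) and use ∫x^(2j)·e^(−2γx²) dx = (2j−1)!!/(4γ)^j · √(π/(2γ)), odd powers → 0; here √(π/(2γ)) = 0.75578. Differentiate with the product rule, d/dx e^(−γx²) = −2γx·e^(−γx²).
State is unnormalized: ∫|φ|² dx = 0.068707, and ∫φ*·(−ħ² φ'') dx = 0.24916, so ⟨p²⟩ = 0.24916 / 0.068707.
⟨p²⟩ = 3.6264.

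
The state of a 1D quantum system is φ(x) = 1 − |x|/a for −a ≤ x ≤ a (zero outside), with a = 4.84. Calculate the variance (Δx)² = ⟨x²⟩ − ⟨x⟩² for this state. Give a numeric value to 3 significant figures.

Compute ⟨x⟩ and ⟨x²⟩ separately, then (Δx)² = ⟨x²⟩ − ⟨x⟩².
φ is even, so ∫ over [−a, a] = 2∫₀ᵃ with φ = 1 − x/a there: ∫₀ᵃ (1 − x/a)² dx = a/3, ∫₀ᵃ x²(1 − x/a)² dx = a³/30, ∫₀ᵃ x⁴(1 − x/a)² dx = a⁵/105.
Normalization: ∫|φ|² dx = 3.2267.
⟨x⟩ = 0.0000 and ⟨x²⟩ = 2.3426.
(Δx)² = 2.3426 − (0.0000)² = 2.3426.

2.34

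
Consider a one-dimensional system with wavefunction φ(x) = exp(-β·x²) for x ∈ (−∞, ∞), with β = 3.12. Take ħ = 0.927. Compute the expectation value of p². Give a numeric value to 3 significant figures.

2.68

p² φ = −ħ² d²φ/dx²; ⟨p²⟩ = −ħ² ∫ φ*·φ'' dx / ∫|φ|² dx.
Gaussian moments: ∫x^(2j)·e^(−2βx²) dx = (2j−1)!!/(4β)^j · √(π/(2β)), odd powers integrate to 0; here √(π/(2β)) = 0.70955. Derivatives: d/dx e^(−βx²) = −2βx·e^(−βx²), d²/dx² e^(−βx²) = (4β²x² − 2β)·e^(−βx²).
State is unnormalized: ∫|φ|² dx = 0.70955, and ∫φ*·(−ħ² φ'') dx = 1.9024, so ⟨p²⟩ = 1.9024 / 0.70955.
⟨p²⟩ = 2.6811.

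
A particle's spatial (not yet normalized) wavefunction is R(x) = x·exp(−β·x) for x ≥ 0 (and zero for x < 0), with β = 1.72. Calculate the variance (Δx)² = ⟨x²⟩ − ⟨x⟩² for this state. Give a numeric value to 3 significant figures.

Compute ⟨x⟩ and ⟨x²⟩ separately, then (Δx)² = ⟨x²⟩ − ⟨x⟩².
Every integrand reduces to terms xʲ·e^(−2βx) on [0, ∞); use ∫₀^∞ xʲ·e^(−2βx) dx = j!/(2β)^(j+1).
Normalization: ∫|R|² dx = 0.049131.
⟨x⟩ = 0.87209 and ⟨x²⟩ = 1.0141.
(Δx)² = 1.0141 − (0.87209)² = 0.25352.

0.254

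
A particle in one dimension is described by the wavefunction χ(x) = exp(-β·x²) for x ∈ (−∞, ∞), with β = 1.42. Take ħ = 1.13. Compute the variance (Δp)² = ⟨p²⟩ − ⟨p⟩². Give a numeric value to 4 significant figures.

1.813

Compute ⟨p⟩ and ⟨p²⟩ separately; (Δp)² = ⟨p²⟩ − ⟨p⟩².
Gaussian moments: ∫x^(2j)·e^(−2βx²) dx = (2j−1)!!/(4β)^j · √(π/(2β)), odd powers integrate to 0; here √(π/(2β)) = 1.0518. Derivatives: d/dx e^(−βx²) = −2βx·e^(−βx²), d²/dx² e^(−βx²) = (4β²x² − 2β)·e^(−βx²).
Normalization: ∫|χ|² dx = 1.0518.
⟨p⟩ = 0.0000 and ⟨p²⟩ = 1.8132.
(Δp)² = 1.8132 − (0.0000)² = 1.8132.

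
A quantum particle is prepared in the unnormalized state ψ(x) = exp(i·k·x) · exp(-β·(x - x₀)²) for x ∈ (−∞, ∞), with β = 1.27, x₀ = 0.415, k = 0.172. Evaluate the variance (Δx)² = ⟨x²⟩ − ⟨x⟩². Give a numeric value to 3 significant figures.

Compute ⟨x⟩ and ⟨x²⟩ separately, then (Δx)² = ⟨x²⟩ − ⟨x⟩².
Gaussian moments (u = x − x₀): ∫u^(2j)·e^(−2βu²) du = (2j−1)!!/(4β)^j · √(π/(2β)), odd powers integrate to 0; here √(π/(2β)) = 1.1121.
Normalization: ∫|ψ|² dx = 1.1121.
⟨x⟩ = 0.41500 and ⟨x²⟩ = 0.36908.
(Δx)² = 0.36908 − (0.41500)² = 0.19685.

0.197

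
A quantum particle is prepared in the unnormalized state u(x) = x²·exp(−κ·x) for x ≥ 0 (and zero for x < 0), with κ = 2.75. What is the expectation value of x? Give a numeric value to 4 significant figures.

0.9091

⟨x⟩ = ∫ x·|u|² dx / ∫|u|² dx (integrals over the domain).
Every integrand reduces to terms xʲ·e^(−2κx) on [0, ∞); use ∫₀^∞ xʲ·e^(−2κx) dx = j!/(2κ)^(j+1).
State is unnormalized: ∫|u|² dx = 0.0047687, and ∫u*·x·u dx = 0.0043352, so ⟨x⟩ = 0.0043352 / 0.0047687.
⟨x⟩ = 0.90909.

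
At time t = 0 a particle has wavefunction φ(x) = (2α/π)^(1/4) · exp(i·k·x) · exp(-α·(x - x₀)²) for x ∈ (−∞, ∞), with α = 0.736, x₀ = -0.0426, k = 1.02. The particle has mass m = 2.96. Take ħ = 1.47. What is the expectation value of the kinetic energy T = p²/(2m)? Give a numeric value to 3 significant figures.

0.648

T = −(ħ²/2m) d²/dx², so ⟨T⟩ = −(ħ²/2m) ∫ φ*·φ'' dx; with m = 2.96.
Gaussian moments (u = x − x₀): ∫u^(2j)·e^(−2αu²) du = (2j−1)!!/(4α)^j · √(π/(2α)), odd powers integrate to 0; here √(π/(2α)) = 1.4609. Derivatives: φ′ = (ik − 2αu)·φ, φ″ = ((ik − 2αu)² − 2α)·φ; the odd-in-u pieces drop out.
⟨T⟩ = 0.64842.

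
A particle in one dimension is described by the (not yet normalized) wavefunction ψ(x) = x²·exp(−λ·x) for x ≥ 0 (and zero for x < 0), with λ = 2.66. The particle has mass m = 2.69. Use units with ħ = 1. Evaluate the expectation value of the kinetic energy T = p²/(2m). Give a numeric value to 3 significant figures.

T = −(ħ²/2m) d²/dx², so ⟨T⟩ = −(ħ²/2m) ∫ ψ*·ψ'' dx / ∫|ψ|² dx; with m = 2.69.
Differentiate x²·exp(−λ·x) with the product rule; every integrand then reduces to terms xʲ·e^(−2λx) on [0, ∞), with ∫₀^∞ xʲ·e^(−2λx) dx = j!/(2λ)^(j+1).
State is unnormalized: ∫|ψ|² dx = 0.0056319, and ∫ψ*·(−ħ²/2m · ψ'') dx = 0.0024690, so ⟨T⟩ = 0.0024690 / 0.0056319.
⟨T⟩ = 0.43839.

0.438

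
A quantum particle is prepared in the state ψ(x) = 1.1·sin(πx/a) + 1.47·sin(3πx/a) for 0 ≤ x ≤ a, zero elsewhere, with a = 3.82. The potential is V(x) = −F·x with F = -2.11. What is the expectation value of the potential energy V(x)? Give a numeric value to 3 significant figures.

⟨V⟩ = ∫ V(x)·|ψ|² dx / ∫|ψ|² dx.
On 0 ≤ x ≤ a (j ≠ l): ∫sin²(jπx/a) dx = a/2, ∫sin(jπx/a)·sin(lπx/a) dx = 0; diagonal moments ∫x·sin²(jπx/a) dx = a²/4, ∫x²·sin²(jπx/a) dx = a³·(1/6 − 1/(4j²π²)); cross terms ∫x·sin(jπx/a)·sin(lπx/a) dx = 0 for j + l even and −4jla²/(π²(j² − l²)²) for j + l odd, ∫x²·sin(jπx/a)·sin(lπx/a) dx = (−1)^(j+l)·4jla³/(π²(j² − l²)²); higher powers the same way via product-to-sum and parts.
State is unnormalized: ∫|ψ|² dx = 6.4384, and ∫ψ*·V(x)·ψ dx = 25.947, so ⟨V⟩ = 25.947 / 6.4384.
⟨V⟩ = 4.0301.

4.03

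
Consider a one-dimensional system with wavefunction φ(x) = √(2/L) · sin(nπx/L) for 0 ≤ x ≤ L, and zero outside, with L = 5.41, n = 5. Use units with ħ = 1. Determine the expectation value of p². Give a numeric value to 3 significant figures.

8.43

p² φ = −ħ² d²φ/dx²; ⟨p²⟩ = −ħ² ∫ φ*·φ'' dx.
d/dx sin(nπx/L) = (nπ/L)·cos(nπx/L) and d²/dx² sin(nπx/L) = −(nπ/L)²·sin(nπx/L); on 0 ≤ x ≤ L, ∫sin²(nπx/L) dx = L/2 and ∫sin(nπx/L)·cos(nπx/L) dx = 0.
⟨p²⟩ = 8.4303.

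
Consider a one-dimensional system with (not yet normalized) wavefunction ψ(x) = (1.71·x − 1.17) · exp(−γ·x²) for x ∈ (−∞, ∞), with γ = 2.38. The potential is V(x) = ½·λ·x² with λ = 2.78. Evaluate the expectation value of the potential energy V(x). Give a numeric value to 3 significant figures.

0.200

⟨V⟩ = ∫ V(x)·|ψ|² dx / ∫|ψ|² dx.
Expand each integrand as polynomial × e^(−2γx²) and use ∫x^(2j)·e^(−2γx²) dx = (2j−1)!!/(4γ)^j · √(π/(2γ)), odd powers → 0; here √(π/(2γ)) = 0.81240.
State is unnormalized: ∫|ψ|² dx = 1.3616, and ∫ψ*·V(x)·ψ dx = 0.27168, so ⟨V⟩ = 0.27168 / 1.3616.
⟨V⟩ = 0.19952.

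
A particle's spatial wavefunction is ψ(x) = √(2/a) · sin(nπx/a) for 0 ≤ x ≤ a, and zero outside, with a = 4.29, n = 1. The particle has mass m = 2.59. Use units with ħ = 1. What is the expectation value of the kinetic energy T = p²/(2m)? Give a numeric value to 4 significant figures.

0.1035

T = −(ħ²/2m) d²/dx², so ⟨T⟩ = −(ħ²/2m) ∫ ψ*·ψ'' dx; with m = 2.59.
d/dx sin(nπx/a) = (nπ/a)·cos(nπx/a) and d²/dx² sin(nπx/a) = −(nπ/a)²·sin(nπx/a); on 0 ≤ x ≤ a, ∫sin²(nπx/a) dx = a/2 and ∫sin(nπx/a)·cos(nπx/a) dx = 0.
⟨T⟩ = 0.10353.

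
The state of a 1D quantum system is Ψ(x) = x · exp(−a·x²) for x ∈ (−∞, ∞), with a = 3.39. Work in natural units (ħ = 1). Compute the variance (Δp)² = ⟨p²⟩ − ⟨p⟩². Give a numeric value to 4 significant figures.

Compute ⟨p⟩ and ⟨p²⟩ separately; (Δp)² = ⟨p²⟩ − ⟨p⟩².
Expand each integrand as polynomial × e^(−2ax²) and use ∫x^(2j)·e^(−2ax²) dx = (2j−1)!!/(4a)^j · √(π/(2a)), odd powers → 0; here √(π/(2a)) = 0.68071. Differentiate with the product rule, d/dx e^(−ax²) = −2ax·e^(−ax²).
Normalization: ∫|Ψ|² dx = 0.050200.
⟨p⟩ = 0.0000 and ⟨p²⟩ = 10.170.
(Δp)² = 10.170 − (0.0000)² = 10.170.

10.17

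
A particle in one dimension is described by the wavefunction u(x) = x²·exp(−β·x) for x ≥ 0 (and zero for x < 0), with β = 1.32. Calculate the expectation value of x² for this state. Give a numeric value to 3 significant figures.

⟨x²⟩ = ∫ x²·|u|² dx / ∫|u|² dx (integrals over the domain).
Every integrand reduces to terms xʲ·e^(−2βx) on [0, ∞); use ∫₀^∞ xʲ·e^(−2βx) dx = j!/(2β)^(j+1).
State is unnormalized: ∫|u|² dx = 0.18715, and ∫u*·x²·u dx = 0.80557, so ⟨x²⟩ = 0.80557 / 0.18715.
⟨x²⟩ = 4.3044.

4.30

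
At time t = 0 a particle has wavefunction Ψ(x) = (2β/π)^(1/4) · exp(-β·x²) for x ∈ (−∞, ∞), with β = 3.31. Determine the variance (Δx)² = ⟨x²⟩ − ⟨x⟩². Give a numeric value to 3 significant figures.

0.0755

Compute ⟨x⟩ and ⟨x²⟩ separately, then (Δx)² = ⟨x²⟩ − ⟨x⟩².
Gaussian moments: ∫x^(2j)·e^(−2βx²) dx = (2j−1)!!/(4β)^j · √(π/(2β)), odd powers integrate to 0; here √(π/(2β)) = 0.68888.
⟨x⟩ = 0.0000 and ⟨x²⟩ = 0.075529.
(Δx)² = 0.075529 − (0.0000)² = 0.075529.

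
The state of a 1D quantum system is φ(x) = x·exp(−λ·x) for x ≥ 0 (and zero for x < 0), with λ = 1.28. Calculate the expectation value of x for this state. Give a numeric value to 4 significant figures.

⟨x⟩ = ∫ x·|φ|² dx / ∫|φ|² dx (integrals over the domain).
Every integrand reduces to terms xʲ·e^(−2λx) on [0, ∞); use ∫₀^∞ xʲ·e^(−2λx) dx = j!/(2λ)^(j+1).
State is unnormalized: ∫|φ|² dx = 0.11921, and ∫φ*·x·φ dx = 0.13970, so ⟨x⟩ = 0.13970 / 0.11921.
⟨x⟩ = 1.1719.

1.172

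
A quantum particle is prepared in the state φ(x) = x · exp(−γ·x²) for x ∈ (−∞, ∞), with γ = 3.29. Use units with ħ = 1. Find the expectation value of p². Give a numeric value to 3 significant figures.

p² φ = −ħ² d²φ/dx²; ⟨p²⟩ = −ħ² ∫ φ*·φ'' dx / ∫|φ|² dx.
Expand each integrand as polynomial × e^(−2γx²) and use ∫x^(2j)·e^(−2γx²) dx = (2j−1)!!/(4γ)^j · √(π/(2γ)), odd powers → 0; here √(π/(2γ)) = 0.69097. Differentiate with the product rule, d/dx e^(−γx²) = −2γx·e^(−γx²).
State is unnormalized: ∫|φ|² dx = 0.052506, and ∫φ*·(−ħ² φ'') dx = 0.51823, so ⟨p²⟩ = 0.51823 / 0.052506.
⟨p²⟩ = 9.8700.

9.87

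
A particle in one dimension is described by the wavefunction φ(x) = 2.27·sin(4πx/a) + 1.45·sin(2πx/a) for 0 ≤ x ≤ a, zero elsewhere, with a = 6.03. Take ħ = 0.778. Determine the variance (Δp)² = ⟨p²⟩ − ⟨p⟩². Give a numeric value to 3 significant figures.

2.06

Compute ⟨p⟩ and ⟨p²⟩ separately; (Δp)² = ⟨p²⟩ − ⟨p⟩².
d²/dx² sin(jπx/a) = −(jπ/a)²·sin(jπx/a); on 0 ≤ x ≤ a, ∫sin²(jπx/a) dx = a/2 and ∫sin(jπx/a)·sin(lπx/a) dx = 0 for j ≠ l, so only diagonal terms survive in ∫|φ|² and ∫φ·φ″; ∫φ·φ′ dx = [φ²/2] between the walls = 0.
Normalization: ∫|φ|² dx = 21.875.
⟨p⟩ = 0.0000 and ⟨p²⟩ = 2.0574.
(Δp)² = 2.0574 − (0.0000)² = 2.0574.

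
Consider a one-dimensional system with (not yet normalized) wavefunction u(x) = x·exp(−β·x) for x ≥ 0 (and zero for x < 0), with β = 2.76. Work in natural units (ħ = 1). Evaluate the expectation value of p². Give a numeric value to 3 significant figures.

p² u = −ħ² d²u/dx²; ⟨p²⟩ = −ħ² ∫ u*·u'' dx / ∫|u|² dx.
Differentiate x·exp(−β·x) with the product rule; every integrand then reduces to terms xʲ·e^(−2βx) on [0, ∞), with ∫₀^∞ xʲ·e^(−2βx) dx = j!/(2β)^(j+1).
State is unnormalized: ∫|u|² dx = 0.011891, and ∫u*·(−ħ² u'') dx = 0.090580, so ⟨p²⟩ = 0.090580 / 0.011891.
⟨p²⟩ = 7.6176.

7.62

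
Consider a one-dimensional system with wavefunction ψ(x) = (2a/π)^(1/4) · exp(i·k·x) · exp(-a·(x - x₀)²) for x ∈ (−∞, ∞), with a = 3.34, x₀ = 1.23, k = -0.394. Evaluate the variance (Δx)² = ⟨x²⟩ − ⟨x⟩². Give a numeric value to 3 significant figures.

0.0749

Compute ⟨x⟩ and ⟨x²⟩ separately, then (Δx)² = ⟨x²⟩ − ⟨x⟩².
Gaussian moments (u = x − x₀): ∫u^(2j)·e^(−2au²) du = (2j−1)!!/(4a)^j · √(π/(2a)), odd powers integrate to 0; here √(π/(2a)) = 0.68578.
⟨x⟩ = 1.2300 and ⟨x²⟩ = 1.5878.
(Δx)² = 1.5878 − (1.2300)² = 0.074850.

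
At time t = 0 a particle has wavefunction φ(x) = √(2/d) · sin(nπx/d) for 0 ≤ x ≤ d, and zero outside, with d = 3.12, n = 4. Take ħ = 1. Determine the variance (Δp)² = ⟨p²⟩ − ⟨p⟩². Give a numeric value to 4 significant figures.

Compute ⟨p⟩ and ⟨p²⟩ separately; (Δp)² = ⟨p²⟩ − ⟨p⟩².
d/dx sin(nπx/d) = (nπ/d)·cos(nπx/d) and d²/dx² sin(nπx/d) = −(nπ/d)²·sin(nπx/d); on 0 ≤ x ≤ d, ∫sin²(nπx/d) dx = d/2 and ∫sin(nπx/d)·cos(nπx/d) dx = 0.
⟨p⟩ = 0.0000 and ⟨p²⟩ = 16.222.
(Δp)² = 16.222 − (0.0000)² = 16.222.

16.22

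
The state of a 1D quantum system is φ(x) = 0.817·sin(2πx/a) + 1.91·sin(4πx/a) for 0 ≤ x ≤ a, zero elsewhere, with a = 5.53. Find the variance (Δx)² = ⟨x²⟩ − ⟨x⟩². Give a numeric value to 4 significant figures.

Compute ⟨x⟩ and ⟨x²⟩ separately, then (Δx)² = ⟨x²⟩ − ⟨x⟩².
On 0 ≤ x ≤ a (j ≠ l): ∫sin²(jπx/a) dx = a/2, ∫sin(jπx/a)·sin(lπx/a) dx = 0; diagonal moments ∫x·sin²(jπx/a) dx = a²/4, ∫x²·sin²(jπx/a) dx = a³·(1/6 − 1/(4j²π²)); cross terms ∫x·sin(jπx/a)·sin(lπx/a) dx = 0 for j + l even and −4jla²/(π²(j² − l²)²) for j + l odd, ∫x²·sin(jπx/a)·sin(lπx/a) dx = (−1)^(j+l)·4jla³/(π²(j² − l²)²); higher powers the same way via product-to-sum and parts.
Normalization: ∫|φ|² dx = 11.933.
⟨x⟩ = 2.7650 and ⟨x²⟩ = 11.048.
(Δx)² = 11.048 − (2.7650)² = 3.4025.

3.403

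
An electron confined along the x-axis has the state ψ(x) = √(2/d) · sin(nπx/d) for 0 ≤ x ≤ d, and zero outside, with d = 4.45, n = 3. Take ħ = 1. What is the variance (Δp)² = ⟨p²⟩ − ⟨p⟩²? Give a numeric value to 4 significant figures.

Compute ⟨p⟩ and ⟨p²⟩ separately; (Δp)² = ⟨p²⟩ − ⟨p⟩².
d/dx sin(nπx/d) = (nπ/d)·cos(nπx/d) and d²/dx² sin(nπx/d) = −(nπ/d)²·sin(nπx/d); on 0 ≤ x ≤ d, ∫sin²(nπx/d) dx = d/2 and ∫sin(nπx/d)·cos(nπx/d) dx = 0.
⟨p⟩ = 0.0000 and ⟨p²⟩ = 4.4856.
(Δp)² = 4.4856 − (0.0000)² = 4.4856.

4.486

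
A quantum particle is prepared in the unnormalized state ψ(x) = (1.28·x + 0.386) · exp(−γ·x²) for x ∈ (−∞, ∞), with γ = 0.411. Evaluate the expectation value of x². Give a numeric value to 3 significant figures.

⟨x²⟩ = ∫ x²·|ψ|² dx / ∫|ψ|² dx (integrals over the domain).
Expand each integrand as polynomial × e^(−2γx²) and use ∫x^(2j)·e^(−2γx²) dx = (2j−1)!!/(4γ)^j · √(π/(2γ)), odd powers → 0; here √(π/(2γ)) = 1.9550.
State is unnormalized: ∫|ψ|² dx = 2.2396, and ∫ψ*·x²·ψ dx = 3.7325, so ⟨x²⟩ = 3.7325 / 2.2396.
⟨x²⟩ = 1.6666.

1.67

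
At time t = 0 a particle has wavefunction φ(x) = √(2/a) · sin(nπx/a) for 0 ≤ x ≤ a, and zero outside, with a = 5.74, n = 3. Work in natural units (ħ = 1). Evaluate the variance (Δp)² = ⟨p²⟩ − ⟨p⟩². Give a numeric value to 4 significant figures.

Compute ⟨p⟩ and ⟨p²⟩ separately; (Δp)² = ⟨p²⟩ − ⟨p⟩².
d/dx sin(nπx/a) = (nπ/a)·cos(nπx/a) and d²/dx² sin(nπx/a) = −(nπ/a)²·sin(nπx/a); on 0 ≤ x ≤ a, ∫sin²(nπx/a) dx = a/2 and ∫sin(nπx/a)·cos(nπx/a) dx = 0.
⟨p⟩ = 0.0000 and ⟨p²⟩ = 2.6960.
(Δp)² = 2.6960 − (0.0000)² = 2.6960.

2.696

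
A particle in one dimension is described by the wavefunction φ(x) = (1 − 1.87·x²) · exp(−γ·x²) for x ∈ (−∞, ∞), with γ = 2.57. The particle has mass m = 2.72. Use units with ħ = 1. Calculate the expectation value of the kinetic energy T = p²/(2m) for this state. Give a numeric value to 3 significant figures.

T = −(ħ²/2m) d²/dx², so ⟨T⟩ = −(ħ²/2m) ∫ φ*·φ'' dx / ∫|φ|² dx; with m = 2.72.
Expand each integrand as polynomial × e^(−2γx²) and use ∫x^(2j)·e^(−2γx²) dx = (2j−1)!!/(4γ)^j · √(π/(2γ)), odd powers → 0; here √(π/(2γ)) = 0.78180. Differentiate with the product rule, d/dx e^(−γx²) = −2γx·e^(−γx²).
State is unnormalized: ∫|φ|² dx = 0.57498, and ∫φ*·(−ħ²/2m · φ'') dx = 0.58926, so ⟨T⟩ = 0.58926 / 0.57498.
⟨T⟩ = 1.0248.

1.02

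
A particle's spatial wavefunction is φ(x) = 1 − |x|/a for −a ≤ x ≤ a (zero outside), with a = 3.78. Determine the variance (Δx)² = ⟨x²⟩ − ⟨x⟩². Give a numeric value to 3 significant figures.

1.43

Compute ⟨x⟩ and ⟨x²⟩ separately, then (Δx)² = ⟨x²⟩ − ⟨x⟩².
φ is even, so ∫ over [−a, a] = 2∫₀ᵃ with φ = 1 − x/a there: ∫₀ᵃ (1 − x/a)² dx = a/3, ∫₀ᵃ x²(1 − x/a)² dx = a³/30, ∫₀ᵃ x⁴(1 − x/a)² dx = a⁵/105.
Normalization: ∫|φ|² dx = 2.5200.
⟨x⟩ = 0.0000 and ⟨x²⟩ = 1.4288.
(Δx)² = 1.4288 − (0.0000)² = 1.4288.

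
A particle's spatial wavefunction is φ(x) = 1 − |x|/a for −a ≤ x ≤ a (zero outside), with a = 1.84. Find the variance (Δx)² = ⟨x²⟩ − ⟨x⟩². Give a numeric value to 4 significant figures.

Compute ⟨x⟩ and ⟨x²⟩ separately, then (Δx)² = ⟨x²⟩ − ⟨x⟩².
φ is even, so ∫ over [−a, a] = 2∫₀ᵃ with φ = 1 − x/a there: ∫₀ᵃ (1 − x/a)² dx = a/3, ∫₀ᵃ x²(1 − x/a)² dx = a³/30, ∫₀ᵃ x⁴(1 − x/a)² dx = a⁵/105.
Normalization: ∫|φ|² dx = 1.2267.
⟨x⟩ = 0.0000 and ⟨x²⟩ = 0.33856.
(Δx)² = 0.33856 − (0.0000)² = 0.33856.

0.3386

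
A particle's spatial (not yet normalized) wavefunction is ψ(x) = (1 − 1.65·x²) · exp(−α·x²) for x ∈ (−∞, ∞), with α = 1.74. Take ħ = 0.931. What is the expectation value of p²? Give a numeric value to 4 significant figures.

p² ψ = −ħ² d²ψ/dx²; ⟨p²⟩ = −ħ² ∫ ψ*·ψ'' dx / ∫|ψ|² dx.
Expand each integrand as polynomial × e^(−2αx²) and use ∫x^(2j)·e^(−2αx²) dx = (2j−1)!!/(4α)^j · √(π/(2α)), odd powers → 0; here √(π/(2α)) = 0.95013. Differentiate with the product rule, d/dx e^(−αx²) = −2αx·e^(−αx²).
State is unnormalized: ∫|ψ|² dx = 0.65984, and ∫ψ*·(−ħ² ψ'') dx = 2.6761, so ⟨p²⟩ = 2.6761 / 0.65984.
⟨p²⟩ = 4.0557.

4.056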